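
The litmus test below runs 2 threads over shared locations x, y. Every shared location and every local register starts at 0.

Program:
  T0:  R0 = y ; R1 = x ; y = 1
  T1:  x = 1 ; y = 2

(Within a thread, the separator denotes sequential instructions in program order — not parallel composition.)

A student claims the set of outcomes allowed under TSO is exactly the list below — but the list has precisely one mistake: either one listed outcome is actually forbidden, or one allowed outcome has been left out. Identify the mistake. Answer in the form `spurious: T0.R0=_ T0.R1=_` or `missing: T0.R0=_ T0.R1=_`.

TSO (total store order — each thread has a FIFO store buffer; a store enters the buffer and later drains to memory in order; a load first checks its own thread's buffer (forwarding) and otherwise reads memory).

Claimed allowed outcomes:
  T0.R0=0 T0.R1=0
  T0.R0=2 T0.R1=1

missing: T0.R0=0 T0.R1=1

outcome vector order: (T0.R0,T0.R1)
[TSO] allowed = {00 01 21}
TSO∖claimed = {01}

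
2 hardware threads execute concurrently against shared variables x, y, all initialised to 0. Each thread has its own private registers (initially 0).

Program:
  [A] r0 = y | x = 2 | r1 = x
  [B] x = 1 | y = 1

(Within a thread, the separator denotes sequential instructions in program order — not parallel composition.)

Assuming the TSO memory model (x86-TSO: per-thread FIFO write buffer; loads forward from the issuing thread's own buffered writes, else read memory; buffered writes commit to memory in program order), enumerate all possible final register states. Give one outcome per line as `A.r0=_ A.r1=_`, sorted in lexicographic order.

outcome vector order: (A.r0,A.r1)
|TSO outcomes| = 3

A.r0=0 A.r1=1
A.r0=0 A.r1=2
A.r0=1 A.r1=2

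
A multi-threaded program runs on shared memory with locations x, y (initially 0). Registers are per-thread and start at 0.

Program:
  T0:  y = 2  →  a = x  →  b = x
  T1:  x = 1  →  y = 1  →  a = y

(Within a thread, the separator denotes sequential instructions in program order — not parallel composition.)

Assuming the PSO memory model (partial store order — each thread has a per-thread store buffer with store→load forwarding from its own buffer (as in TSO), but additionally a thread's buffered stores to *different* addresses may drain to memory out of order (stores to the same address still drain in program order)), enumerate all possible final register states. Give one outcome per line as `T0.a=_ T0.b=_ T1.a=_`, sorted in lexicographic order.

T0.a=0 T0.b=0 T1.a=1
T0.a=0 T0.b=0 T1.a=2
T0.a=0 T0.b=1 T1.a=1
T0.a=0 T0.b=1 T1.a=2
T0.a=1 T0.b=1 T1.a=1
T0.a=1 T0.b=1 T1.a=2

outcome vector order: (T0.a,T0.b,T1.a)
|PSO outcomes| = 6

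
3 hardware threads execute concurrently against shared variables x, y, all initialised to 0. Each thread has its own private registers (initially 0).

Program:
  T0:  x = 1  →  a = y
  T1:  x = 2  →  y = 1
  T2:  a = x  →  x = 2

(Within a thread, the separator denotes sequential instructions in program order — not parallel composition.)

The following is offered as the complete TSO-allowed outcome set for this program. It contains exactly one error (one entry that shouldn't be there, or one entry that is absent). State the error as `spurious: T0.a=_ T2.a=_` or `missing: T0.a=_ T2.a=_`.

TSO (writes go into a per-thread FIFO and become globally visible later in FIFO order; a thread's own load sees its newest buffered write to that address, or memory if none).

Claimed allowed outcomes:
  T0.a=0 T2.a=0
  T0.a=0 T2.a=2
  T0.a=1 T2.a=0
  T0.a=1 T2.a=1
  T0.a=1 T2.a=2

missing: T0.a=0 T2.a=1

outcome vector order: (T0.a,T2.a)
TSO (6): 00; 01; 02; 10; 11; 12
TSO∖claimed = {01}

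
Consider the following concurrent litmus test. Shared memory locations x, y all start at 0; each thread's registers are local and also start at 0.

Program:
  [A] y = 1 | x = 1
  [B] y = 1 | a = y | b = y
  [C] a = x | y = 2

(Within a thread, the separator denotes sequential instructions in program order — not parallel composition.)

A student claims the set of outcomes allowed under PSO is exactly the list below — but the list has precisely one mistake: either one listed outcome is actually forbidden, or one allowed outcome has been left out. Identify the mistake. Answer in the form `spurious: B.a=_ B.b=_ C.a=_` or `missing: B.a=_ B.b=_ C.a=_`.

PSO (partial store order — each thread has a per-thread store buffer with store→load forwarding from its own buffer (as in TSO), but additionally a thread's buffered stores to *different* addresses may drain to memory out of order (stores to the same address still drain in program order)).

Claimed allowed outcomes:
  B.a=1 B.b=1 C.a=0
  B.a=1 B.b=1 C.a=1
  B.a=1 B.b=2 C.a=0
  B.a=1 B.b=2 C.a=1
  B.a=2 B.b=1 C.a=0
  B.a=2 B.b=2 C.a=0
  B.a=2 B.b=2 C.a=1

outcome vector order: (B.a,B.b,C.a)
under PSO → 110, 111, 120, 121, 210, 211, 220, 221
PSO∖claimed = {211}

missing: B.a=2 B.b=1 C.a=1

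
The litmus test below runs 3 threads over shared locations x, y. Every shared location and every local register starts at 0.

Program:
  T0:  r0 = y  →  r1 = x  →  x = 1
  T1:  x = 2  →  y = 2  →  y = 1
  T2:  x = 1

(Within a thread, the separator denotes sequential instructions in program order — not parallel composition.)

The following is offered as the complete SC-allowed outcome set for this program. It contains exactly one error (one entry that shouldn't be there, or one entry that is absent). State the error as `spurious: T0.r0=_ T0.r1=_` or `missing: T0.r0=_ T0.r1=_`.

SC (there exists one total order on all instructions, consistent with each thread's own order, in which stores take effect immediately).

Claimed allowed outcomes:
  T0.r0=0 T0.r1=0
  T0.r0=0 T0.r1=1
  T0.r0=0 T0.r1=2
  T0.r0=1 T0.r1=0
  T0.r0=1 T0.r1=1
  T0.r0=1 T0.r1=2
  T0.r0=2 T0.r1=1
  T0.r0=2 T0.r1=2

outcome vector order: (T0.r0,T0.r1)
SC: 7 outcomes — {00, 01, 02, 11, 12, 21, 22}
claimed∖SC = {10}

spurious: T0.r0=1 T0.r1=0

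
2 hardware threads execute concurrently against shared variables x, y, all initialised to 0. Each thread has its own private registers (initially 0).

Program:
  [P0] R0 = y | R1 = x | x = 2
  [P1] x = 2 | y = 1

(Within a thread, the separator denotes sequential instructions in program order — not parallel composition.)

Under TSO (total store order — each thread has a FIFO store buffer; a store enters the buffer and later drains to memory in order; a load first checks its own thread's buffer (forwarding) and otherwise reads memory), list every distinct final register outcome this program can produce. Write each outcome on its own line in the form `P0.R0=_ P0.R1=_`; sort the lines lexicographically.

P0.R0=0 P0.R1=0
P0.R0=0 P0.R1=2
P0.R0=1 P0.R1=2

outcome vector order: (P0.R0,P0.R1)
|TSO outcomes| = 3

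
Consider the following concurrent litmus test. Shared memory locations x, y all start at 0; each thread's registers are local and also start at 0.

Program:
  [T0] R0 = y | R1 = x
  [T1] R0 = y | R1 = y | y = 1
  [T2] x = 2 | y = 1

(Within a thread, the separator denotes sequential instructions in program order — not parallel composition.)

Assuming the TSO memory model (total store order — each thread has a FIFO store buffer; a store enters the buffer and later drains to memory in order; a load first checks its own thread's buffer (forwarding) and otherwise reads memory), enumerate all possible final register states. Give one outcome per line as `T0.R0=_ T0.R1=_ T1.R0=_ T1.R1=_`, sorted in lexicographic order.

outcome vector order: (T0.R0,T0.R1,T1.R0,T1.R1)
|TSO outcomes| = 10

T0.R0=0 T0.R1=0 T1.R0=0 T1.R1=0
T0.R0=0 T0.R1=0 T1.R0=0 T1.R1=1
T0.R0=0 T0.R1=0 T1.R0=1 T1.R1=1
T0.R0=0 T0.R1=2 T1.R0=0 T1.R1=0
T0.R0=0 T0.R1=2 T1.R0=0 T1.R1=1
T0.R0=0 T0.R1=2 T1.R0=1 T1.R1=1
T0.R0=1 T0.R1=0 T1.R0=0 T1.R1=0
T0.R0=1 T0.R1=2 T1.R0=0 T1.R1=0
T0.R0=1 T0.R1=2 T1.R0=0 T1.R1=1
T0.R0=1 T0.R1=2 T1.R0=1 T1.R1=1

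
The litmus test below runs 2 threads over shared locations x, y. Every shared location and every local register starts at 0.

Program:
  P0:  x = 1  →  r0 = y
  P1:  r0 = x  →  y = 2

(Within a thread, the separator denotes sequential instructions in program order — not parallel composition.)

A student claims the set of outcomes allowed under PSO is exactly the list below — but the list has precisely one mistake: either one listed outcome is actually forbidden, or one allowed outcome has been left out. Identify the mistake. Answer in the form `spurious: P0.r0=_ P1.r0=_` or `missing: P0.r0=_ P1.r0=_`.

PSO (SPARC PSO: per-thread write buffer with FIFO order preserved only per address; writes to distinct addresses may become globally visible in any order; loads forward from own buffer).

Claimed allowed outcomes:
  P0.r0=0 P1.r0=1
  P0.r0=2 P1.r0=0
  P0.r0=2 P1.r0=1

missing: P0.r0=0 P1.r0=0

outcome vector order: (P0.r0,P1.r0)
[PSO] allowed = {(0,0) (0,1) (2,0) (2,1)}
PSO∖claimed = {(0,0)}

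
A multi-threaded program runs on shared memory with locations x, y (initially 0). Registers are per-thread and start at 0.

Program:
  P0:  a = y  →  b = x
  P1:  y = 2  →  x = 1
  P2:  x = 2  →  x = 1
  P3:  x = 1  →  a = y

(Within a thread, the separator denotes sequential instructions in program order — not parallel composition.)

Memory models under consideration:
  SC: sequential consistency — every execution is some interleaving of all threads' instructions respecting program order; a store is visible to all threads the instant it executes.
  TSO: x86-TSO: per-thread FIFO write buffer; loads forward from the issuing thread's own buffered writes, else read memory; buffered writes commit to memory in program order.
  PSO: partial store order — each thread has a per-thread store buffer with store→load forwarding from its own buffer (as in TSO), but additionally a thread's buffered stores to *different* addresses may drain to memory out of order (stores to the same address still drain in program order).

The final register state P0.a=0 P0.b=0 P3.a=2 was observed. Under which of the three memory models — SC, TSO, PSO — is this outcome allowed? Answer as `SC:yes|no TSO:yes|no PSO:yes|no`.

outcome vector order: (P0.a,P0.b,P3.a)
under SC → <0 0 0> <0 0 2> <0 1 0> <0 1 2> <0 2 0> <0 2 2> <2 0 2> <2 1 0> <2 1 2> <2 2 0> <2 2 2>
under TSO → <0 0 0> <0 0 2> <0 1 0> <0 1 2> <0 2 0> <0 2 2> <2 0 0> <2 0 2> <2 1 0> <2 1 2> <2 2 0> <2 2 2>
under PSO → <0 0 0> <0 0 2> <0 1 0> <0 1 2> <0 2 0> <0 2 2> <2 0 0> <2 0 2> <2 1 0> <2 1 2> <2 2 0> <2 2 2>
target <0 0 2> ∈ {SC,TSO,PSO}

SC:yes TSO:yes PSO:yes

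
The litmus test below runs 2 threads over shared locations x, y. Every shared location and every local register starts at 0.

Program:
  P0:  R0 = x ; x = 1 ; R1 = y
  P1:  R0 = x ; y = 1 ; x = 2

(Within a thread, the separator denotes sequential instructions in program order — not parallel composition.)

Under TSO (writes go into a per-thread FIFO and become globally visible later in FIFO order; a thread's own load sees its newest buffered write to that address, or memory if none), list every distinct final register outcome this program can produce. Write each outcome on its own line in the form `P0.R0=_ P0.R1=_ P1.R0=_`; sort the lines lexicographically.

outcome vector order: (P0.R0,P0.R1,P1.R0)
|TSO outcomes| = 5

P0.R0=0 P0.R1=0 P1.R0=0
P0.R0=0 P0.R1=0 P1.R0=1
P0.R0=0 P0.R1=1 P1.R0=0
P0.R0=0 P0.R1=1 P1.R0=1
P0.R0=2 P0.R1=1 P1.R0=0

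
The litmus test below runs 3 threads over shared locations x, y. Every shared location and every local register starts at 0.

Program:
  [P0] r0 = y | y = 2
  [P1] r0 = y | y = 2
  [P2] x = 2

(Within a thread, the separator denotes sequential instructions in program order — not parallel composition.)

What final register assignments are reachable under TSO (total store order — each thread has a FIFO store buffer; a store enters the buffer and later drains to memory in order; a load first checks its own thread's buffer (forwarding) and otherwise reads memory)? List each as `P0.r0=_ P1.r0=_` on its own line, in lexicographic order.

P0.r0=0 P1.r0=0
P0.r0=0 P1.r0=2
P0.r0=2 P1.r0=0

outcome vector order: (P0.r0,P1.r0)
|TSO outcomes| = 3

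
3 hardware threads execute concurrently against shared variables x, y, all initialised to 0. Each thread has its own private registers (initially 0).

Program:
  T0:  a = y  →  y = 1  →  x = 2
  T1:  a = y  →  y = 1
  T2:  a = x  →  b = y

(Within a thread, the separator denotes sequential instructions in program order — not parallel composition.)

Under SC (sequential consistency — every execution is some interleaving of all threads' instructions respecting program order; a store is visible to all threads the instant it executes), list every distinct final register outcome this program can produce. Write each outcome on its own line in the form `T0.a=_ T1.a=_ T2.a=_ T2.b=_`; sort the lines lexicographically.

outcome vector order: (T0.a,T1.a,T2.a,T2.b)
|SC outcomes| = 9

T0.a=0 T1.a=0 T2.a=0 T2.b=0
T0.a=0 T1.a=0 T2.a=0 T2.b=1
T0.a=0 T1.a=0 T2.a=2 T2.b=1
T0.a=0 T1.a=1 T2.a=0 T2.b=0
T0.a=0 T1.a=1 T2.a=0 T2.b=1
T0.a=0 T1.a=1 T2.a=2 T2.b=1
T0.a=1 T1.a=0 T2.a=0 T2.b=0
T0.a=1 T1.a=0 T2.a=0 T2.b=1
T0.a=1 T1.a=0 T2.a=2 T2.b=1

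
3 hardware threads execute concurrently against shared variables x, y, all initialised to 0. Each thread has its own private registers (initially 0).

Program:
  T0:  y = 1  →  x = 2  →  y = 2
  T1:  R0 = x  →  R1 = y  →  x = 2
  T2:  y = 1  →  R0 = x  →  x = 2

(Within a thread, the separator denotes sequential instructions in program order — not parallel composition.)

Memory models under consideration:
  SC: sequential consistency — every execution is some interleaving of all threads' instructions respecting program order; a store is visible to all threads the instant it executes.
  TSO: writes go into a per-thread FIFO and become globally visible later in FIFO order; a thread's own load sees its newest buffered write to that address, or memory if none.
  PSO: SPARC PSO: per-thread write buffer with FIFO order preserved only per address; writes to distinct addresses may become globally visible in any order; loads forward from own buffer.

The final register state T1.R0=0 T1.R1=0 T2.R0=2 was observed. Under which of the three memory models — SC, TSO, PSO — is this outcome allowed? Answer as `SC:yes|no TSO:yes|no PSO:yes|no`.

outcome vector order: (T1.R0,T1.R1,T2.R0)
under SC → (0,0,0) (0,0,2) (0,1,0) (0,1,2) (0,2,0) (0,2,2) (2,1,0) (2,1,2) (2,2,0) (2,2,2)
under TSO → (0,0,0) (0,0,2) (0,1,0) (0,1,2) (0,2,0) (0,2,2) (2,1,0) (2,1,2) (2,2,0) (2,2,2)
under PSO → (0,0,0) (0,0,2) (0,1,0) (0,1,2) (0,2,0) (0,2,2) (2,0,0) (2,0,2) (2,1,0) (2,1,2) (2,2,0) (2,2,2)
target (0,0,2) ∈ {SC,TSO,PSO}

SC:yes TSO:yes PSO:yes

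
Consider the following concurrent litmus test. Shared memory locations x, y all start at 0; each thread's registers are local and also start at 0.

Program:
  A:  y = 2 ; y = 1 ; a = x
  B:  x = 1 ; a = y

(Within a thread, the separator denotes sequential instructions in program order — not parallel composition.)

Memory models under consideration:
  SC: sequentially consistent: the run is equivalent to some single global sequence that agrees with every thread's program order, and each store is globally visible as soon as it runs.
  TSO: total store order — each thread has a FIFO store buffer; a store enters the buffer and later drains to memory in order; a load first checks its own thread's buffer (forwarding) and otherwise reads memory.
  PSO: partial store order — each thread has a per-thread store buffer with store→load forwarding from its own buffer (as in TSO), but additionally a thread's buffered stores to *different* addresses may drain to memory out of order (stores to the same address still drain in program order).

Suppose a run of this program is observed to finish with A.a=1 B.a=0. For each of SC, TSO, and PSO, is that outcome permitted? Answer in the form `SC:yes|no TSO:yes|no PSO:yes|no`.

outcome vector order: (A.a,B.a)
[SC] allowed = {(0,1), (1,0), (1,1), (1,2)}
[TSO] allowed = {(0,0), (0,1), (0,2), (1,0), (1,1), (1,2)}
[PSO] allowed = {(0,0), (0,1), (0,2), (1,0), (1,1), (1,2)}
target (1,0) ∈ {SC,TSO,PSO}

SC:yes TSO:yes PSO:yes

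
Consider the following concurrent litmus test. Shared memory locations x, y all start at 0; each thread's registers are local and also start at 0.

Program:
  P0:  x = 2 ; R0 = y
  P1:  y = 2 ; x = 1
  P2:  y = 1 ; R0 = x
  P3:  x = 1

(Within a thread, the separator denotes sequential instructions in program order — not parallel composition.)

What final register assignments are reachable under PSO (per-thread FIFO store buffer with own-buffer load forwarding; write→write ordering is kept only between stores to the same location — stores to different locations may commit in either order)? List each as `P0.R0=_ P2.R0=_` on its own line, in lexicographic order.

P0.R0=0 P2.R0=0
P0.R0=0 P2.R0=1
P0.R0=0 P2.R0=2
P0.R0=1 P2.R0=0
P0.R0=1 P2.R0=1
P0.R0=1 P2.R0=2
P0.R0=2 P2.R0=0
P0.R0=2 P2.R0=1
P0.R0=2 P2.R0=2

outcome vector order: (P0.R0,P2.R0)
|PSO outcomes| = 9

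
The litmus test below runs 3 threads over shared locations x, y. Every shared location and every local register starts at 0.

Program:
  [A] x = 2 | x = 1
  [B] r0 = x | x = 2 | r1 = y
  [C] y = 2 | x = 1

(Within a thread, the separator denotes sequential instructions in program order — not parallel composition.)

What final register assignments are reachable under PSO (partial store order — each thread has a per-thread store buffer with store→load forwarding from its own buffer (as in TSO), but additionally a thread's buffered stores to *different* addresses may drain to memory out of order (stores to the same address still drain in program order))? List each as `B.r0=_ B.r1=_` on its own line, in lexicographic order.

outcome vector order: (B.r0,B.r1)
|PSO outcomes| = 6

B.r0=0 B.r1=0
B.r0=0 B.r1=2
B.r0=1 B.r1=0
B.r0=1 B.r1=2
B.r0=2 B.r1=0
B.r0=2 B.r1=2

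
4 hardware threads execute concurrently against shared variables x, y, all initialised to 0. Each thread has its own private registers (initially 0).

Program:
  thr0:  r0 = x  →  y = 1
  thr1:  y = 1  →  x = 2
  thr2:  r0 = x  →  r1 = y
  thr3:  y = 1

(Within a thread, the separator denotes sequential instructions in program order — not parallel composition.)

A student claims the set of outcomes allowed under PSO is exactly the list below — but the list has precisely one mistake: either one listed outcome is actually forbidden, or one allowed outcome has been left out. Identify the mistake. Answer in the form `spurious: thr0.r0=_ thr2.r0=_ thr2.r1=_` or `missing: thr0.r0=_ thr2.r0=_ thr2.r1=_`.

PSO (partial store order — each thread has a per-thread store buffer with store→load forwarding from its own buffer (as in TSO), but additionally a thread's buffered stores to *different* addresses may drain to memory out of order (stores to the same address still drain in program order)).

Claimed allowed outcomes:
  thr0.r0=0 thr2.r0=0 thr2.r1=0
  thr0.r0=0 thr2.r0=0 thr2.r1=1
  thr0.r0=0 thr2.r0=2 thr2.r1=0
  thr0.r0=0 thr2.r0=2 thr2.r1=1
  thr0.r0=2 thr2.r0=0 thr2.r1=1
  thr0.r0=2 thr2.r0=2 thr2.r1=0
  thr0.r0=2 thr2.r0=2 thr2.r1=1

missing: thr0.r0=2 thr2.r0=0 thr2.r1=0

outcome vector order: (thr0.r0,thr2.r0,thr2.r1)
[PSO] allowed = {0/0/0, 0/0/1, 0/2/0, 0/2/1, 2/0/0, 2/0/1, 2/2/0, 2/2/1}
PSO∖claimed = {2/0/0}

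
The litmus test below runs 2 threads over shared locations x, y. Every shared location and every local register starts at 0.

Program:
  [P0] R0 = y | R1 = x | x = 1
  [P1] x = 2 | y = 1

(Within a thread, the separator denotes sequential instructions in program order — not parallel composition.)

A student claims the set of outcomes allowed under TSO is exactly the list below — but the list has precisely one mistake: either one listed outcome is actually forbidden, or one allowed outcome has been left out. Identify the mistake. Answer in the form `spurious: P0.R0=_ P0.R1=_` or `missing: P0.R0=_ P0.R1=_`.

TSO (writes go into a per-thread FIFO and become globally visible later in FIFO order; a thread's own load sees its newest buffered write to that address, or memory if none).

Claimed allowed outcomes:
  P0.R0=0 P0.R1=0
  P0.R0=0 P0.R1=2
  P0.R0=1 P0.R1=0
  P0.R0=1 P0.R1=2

spurious: P0.R0=1 P0.R1=0

outcome vector order: (P0.R0,P0.R1)
TSO: 3 outcomes — {00 02 12}
claimed∖TSO = {10}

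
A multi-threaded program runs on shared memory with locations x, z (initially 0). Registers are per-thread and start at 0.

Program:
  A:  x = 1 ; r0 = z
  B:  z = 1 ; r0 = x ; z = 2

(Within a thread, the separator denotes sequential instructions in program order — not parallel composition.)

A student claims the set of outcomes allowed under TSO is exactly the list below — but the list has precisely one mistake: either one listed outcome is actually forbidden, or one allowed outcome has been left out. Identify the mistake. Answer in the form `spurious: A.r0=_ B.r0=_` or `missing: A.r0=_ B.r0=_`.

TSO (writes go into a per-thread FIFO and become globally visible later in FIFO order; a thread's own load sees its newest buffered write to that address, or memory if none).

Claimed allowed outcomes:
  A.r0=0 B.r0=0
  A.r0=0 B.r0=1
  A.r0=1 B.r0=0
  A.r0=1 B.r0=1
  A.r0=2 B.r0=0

outcome vector order: (A.r0,B.r0)
[TSO] allowed = {<0 0>, <0 1>, <1 0>, <1 1>, <2 0>, <2 1>}
TSO∖claimed = {<2 1>}

missing: A.r0=2 B.r0=1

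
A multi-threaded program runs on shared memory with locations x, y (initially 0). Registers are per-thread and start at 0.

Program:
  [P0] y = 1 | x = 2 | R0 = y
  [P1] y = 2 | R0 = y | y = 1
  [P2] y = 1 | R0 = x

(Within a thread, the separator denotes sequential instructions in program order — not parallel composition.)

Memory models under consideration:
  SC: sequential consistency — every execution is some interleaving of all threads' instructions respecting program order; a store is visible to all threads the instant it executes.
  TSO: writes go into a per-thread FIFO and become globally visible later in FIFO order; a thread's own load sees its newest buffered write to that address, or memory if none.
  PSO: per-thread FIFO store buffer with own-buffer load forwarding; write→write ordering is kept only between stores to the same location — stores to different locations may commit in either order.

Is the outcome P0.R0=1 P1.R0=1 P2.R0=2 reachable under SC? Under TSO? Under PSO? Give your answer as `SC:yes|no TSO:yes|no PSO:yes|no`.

SC:yes TSO:yes PSO:yes

outcome vector order: (P0.R0,P1.R0,P2.R0)
SC (7): <1 1 0>, <1 1 2>, <1 2 0>, <1 2 2>, <2 1 2>, <2 2 0>, <2 2 2>
TSO (8): <1 1 0>, <1 1 2>, <1 2 0>, <1 2 2>, <2 1 0>, <2 1 2>, <2 2 0>, <2 2 2>
PSO (8): <1 1 0>, <1 1 2>, <1 2 0>, <1 2 2>, <2 1 0>, <2 1 2>, <2 2 0>, <2 2 2>
target <1 1 2> ∈ {SC,TSO,PSO}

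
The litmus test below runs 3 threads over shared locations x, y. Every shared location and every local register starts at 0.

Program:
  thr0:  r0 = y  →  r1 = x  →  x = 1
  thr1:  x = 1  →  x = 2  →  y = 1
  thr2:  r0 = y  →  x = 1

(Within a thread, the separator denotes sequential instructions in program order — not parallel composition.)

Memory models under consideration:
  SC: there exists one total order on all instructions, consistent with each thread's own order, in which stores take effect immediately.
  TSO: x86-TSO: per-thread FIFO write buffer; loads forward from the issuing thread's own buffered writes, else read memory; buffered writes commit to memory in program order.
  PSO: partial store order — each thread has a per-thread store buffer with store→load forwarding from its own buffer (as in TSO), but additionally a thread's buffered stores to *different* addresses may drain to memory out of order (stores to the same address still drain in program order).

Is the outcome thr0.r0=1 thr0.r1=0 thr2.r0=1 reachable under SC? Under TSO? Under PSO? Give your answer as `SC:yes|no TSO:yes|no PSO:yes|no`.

outcome vector order: (thr0.r0,thr0.r1,thr2.r0)
SC (10): 000; 001; 010; 011; 020; 021; 110; 111; 120; 121
TSO (10): 000; 001; 010; 011; 020; 021; 110; 111; 120; 121
PSO (12): 000; 001; 010; 011; 020; 021; 100; 101; 110; 111; 120; 121
target 101 ∈ {PSO}

SC:no TSO:no PSO:yes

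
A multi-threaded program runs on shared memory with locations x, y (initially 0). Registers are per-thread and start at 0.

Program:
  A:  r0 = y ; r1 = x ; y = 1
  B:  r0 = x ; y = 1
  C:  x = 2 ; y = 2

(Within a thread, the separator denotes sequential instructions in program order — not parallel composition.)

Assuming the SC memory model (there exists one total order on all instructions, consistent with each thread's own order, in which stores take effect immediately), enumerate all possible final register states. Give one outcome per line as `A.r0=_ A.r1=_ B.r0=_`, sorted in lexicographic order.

outcome vector order: (A.r0,A.r1,B.r0)
|SC outcomes| = 9

A.r0=0 A.r1=0 B.r0=0
A.r0=0 A.r1=0 B.r0=2
A.r0=0 A.r1=2 B.r0=0
A.r0=0 A.r1=2 B.r0=2
A.r0=1 A.r1=0 B.r0=0
A.r0=1 A.r1=2 B.r0=0
A.r0=1 A.r1=2 B.r0=2
A.r0=2 A.r1=2 B.r0=0
A.r0=2 A.r1=2 B.r0=2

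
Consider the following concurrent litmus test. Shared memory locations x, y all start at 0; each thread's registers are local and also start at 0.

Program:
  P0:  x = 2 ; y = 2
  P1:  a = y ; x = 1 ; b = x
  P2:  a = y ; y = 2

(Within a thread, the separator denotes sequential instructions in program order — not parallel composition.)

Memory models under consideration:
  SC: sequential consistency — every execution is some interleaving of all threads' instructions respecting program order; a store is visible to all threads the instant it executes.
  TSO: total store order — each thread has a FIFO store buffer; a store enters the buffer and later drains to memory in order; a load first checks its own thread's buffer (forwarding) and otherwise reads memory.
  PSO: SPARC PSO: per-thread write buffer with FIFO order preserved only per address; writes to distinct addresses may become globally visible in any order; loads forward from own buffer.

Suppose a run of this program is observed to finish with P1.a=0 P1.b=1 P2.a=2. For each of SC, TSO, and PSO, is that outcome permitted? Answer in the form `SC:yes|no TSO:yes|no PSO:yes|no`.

SC:yes TSO:yes PSO:yes

outcome vector order: (P1.a,P1.b,P2.a)
[SC] allowed = {<0 1 0> <0 1 2> <0 2 0> <0 2 2> <2 1 0> <2 1 2> <2 2 0>}
[TSO] allowed = {<0 1 0> <0 1 2> <0 2 0> <0 2 2> <2 1 0> <2 1 2> <2 2 0>}
[PSO] allowed = {<0 1 0> <0 1 2> <0 2 0> <0 2 2> <2 1 0> <2 1 2> <2 2 0> <2 2 2>}
target <0 1 2> ∈ {SC,TSO,PSO}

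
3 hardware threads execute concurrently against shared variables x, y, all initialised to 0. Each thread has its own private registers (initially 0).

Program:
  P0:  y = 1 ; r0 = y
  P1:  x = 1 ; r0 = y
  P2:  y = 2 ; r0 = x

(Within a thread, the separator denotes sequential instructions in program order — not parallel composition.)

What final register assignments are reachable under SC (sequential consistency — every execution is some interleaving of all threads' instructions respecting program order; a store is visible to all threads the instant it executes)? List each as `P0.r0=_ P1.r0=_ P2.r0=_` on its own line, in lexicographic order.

P0.r0=1 P1.r0=0 P2.r0=1
P0.r0=1 P1.r0=1 P2.r0=0
P0.r0=1 P1.r0=1 P2.r0=1
P0.r0=1 P1.r0=2 P2.r0=0
P0.r0=1 P1.r0=2 P2.r0=1
P0.r0=2 P1.r0=0 P2.r0=1
P0.r0=2 P1.r0=1 P2.r0=1
P0.r0=2 P1.r0=2 P2.r0=0
P0.r0=2 P1.r0=2 P2.r0=1

outcome vector order: (P0.r0,P1.r0,P2.r0)
|SC outcomes| = 9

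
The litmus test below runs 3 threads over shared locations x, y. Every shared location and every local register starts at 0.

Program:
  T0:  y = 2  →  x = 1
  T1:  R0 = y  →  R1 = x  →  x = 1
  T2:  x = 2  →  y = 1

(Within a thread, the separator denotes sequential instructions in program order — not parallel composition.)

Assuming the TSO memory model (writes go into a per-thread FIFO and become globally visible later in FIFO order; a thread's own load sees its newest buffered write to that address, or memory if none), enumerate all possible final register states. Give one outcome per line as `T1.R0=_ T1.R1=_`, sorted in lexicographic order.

outcome vector order: (T1.R0,T1.R1)
|TSO outcomes| = 8

T1.R0=0 T1.R1=0
T1.R0=0 T1.R1=1
T1.R0=0 T1.R1=2
T1.R0=1 T1.R1=1
T1.R0=1 T1.R1=2
T1.R0=2 T1.R1=0
T1.R0=2 T1.R1=1
T1.R0=2 T1.R1=2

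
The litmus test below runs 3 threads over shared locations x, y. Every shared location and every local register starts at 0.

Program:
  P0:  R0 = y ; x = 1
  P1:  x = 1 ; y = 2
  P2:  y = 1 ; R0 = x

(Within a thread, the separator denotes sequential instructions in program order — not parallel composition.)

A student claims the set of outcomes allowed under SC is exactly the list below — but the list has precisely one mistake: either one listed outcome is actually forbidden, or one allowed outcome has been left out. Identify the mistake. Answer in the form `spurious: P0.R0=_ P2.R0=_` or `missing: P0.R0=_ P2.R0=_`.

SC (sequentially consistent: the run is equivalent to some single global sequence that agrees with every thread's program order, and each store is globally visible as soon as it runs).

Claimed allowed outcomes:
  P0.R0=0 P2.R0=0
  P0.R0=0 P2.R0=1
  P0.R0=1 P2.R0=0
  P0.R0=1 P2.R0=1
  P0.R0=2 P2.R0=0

missing: P0.R0=2 P2.R0=1

outcome vector order: (P0.R0,P2.R0)
SC (6): (0,0) (0,1) (1,0) (1,1) (2,0) (2,1)
SC∖claimed = {(2,1)}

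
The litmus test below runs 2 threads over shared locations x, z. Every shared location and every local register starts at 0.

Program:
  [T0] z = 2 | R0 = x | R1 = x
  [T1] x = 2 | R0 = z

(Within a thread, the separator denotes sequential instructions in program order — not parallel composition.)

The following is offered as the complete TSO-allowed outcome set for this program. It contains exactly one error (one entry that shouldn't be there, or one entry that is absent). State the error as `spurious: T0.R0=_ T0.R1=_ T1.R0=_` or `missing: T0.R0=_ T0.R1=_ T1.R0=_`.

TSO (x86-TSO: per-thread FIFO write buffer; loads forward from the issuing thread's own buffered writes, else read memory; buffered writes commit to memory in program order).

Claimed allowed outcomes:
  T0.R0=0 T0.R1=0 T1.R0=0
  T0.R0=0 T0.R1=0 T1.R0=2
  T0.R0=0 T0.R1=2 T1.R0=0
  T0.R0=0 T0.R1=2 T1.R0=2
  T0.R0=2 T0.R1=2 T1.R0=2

outcome vector order: (T0.R0,T0.R1,T1.R0)
under TSO → (0,0,0) (0,0,2) (0,2,0) (0,2,2) (2,2,0) (2,2,2)
TSO∖claimed = {(2,2,0)}

missing: T0.R0=2 T0.R1=2 T1.R0=0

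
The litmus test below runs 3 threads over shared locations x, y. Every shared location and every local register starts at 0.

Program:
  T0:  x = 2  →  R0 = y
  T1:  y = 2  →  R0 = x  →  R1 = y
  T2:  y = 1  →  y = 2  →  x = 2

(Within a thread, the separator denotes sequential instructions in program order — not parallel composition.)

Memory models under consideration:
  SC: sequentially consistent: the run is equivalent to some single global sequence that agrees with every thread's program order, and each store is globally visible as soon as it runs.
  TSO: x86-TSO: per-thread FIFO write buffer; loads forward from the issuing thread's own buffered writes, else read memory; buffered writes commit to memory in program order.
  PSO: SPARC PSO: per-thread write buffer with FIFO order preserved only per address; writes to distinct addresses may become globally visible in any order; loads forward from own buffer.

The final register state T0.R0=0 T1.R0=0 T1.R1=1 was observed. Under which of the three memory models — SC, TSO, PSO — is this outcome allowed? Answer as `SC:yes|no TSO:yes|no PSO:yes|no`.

SC:no TSO:yes PSO:yes

outcome vector order: (T0.R0,T1.R0,T1.R1)
SC: 10 outcomes — {021, 022, 101, 102, 121, 122, 201, 202, 221, 222}
TSO: 12 outcomes — {001, 002, 021, 022, 101, 102, 121, 122, 201, 202, 221, 222}
PSO: 12 outcomes — {001, 002, 021, 022, 101, 102, 121, 122, 201, 202, 221, 222}
target 001 ∈ {TSO,PSO}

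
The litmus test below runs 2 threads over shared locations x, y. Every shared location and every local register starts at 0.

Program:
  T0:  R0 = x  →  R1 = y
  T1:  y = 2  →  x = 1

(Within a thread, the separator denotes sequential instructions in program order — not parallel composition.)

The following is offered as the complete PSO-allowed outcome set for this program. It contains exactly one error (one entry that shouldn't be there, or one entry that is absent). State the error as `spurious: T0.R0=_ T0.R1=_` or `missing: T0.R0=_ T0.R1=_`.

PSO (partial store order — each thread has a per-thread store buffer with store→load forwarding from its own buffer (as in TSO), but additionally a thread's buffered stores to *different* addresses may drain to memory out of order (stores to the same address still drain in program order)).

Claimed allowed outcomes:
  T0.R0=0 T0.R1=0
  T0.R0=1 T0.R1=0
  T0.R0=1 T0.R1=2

missing: T0.R0=0 T0.R1=2

outcome vector order: (T0.R0,T0.R1)
under PSO → <0 0> <0 2> <1 0> <1 2>
PSO∖claimed = {<0 2>}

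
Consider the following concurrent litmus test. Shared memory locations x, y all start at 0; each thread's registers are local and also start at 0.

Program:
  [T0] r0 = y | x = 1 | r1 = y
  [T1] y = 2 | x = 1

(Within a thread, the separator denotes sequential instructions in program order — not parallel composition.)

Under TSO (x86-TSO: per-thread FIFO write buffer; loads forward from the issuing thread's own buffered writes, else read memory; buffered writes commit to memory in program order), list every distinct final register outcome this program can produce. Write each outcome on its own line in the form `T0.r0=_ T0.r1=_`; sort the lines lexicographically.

T0.r0=0 T0.r1=0
T0.r0=0 T0.r1=2
T0.r0=2 T0.r1=2

outcome vector order: (T0.r0,T0.r1)
|TSO outcomes| = 3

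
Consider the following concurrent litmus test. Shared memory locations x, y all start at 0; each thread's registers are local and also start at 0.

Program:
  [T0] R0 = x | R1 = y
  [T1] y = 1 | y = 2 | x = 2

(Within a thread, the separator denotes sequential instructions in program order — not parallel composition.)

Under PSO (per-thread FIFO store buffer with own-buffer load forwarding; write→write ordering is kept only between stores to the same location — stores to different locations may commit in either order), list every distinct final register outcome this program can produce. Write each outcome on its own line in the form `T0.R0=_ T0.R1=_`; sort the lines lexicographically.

T0.R0=0 T0.R1=0
T0.R0=0 T0.R1=1
T0.R0=0 T0.R1=2
T0.R0=2 T0.R1=0
T0.R0=2 T0.R1=1
T0.R0=2 T0.R1=2

outcome vector order: (T0.R0,T0.R1)
|PSO outcomes| = 6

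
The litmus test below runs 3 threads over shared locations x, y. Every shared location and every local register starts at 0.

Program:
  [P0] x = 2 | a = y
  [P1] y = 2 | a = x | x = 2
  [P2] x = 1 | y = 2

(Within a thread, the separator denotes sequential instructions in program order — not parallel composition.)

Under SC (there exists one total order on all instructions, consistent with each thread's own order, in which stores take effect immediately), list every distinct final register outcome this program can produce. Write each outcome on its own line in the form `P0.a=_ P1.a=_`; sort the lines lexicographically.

outcome vector order: (P0.a,P1.a)
|SC outcomes| = 5

P0.a=0 P1.a=1
P0.a=0 P1.a=2
P0.a=2 P1.a=0
P0.a=2 P1.a=1
P0.a=2 P1.a=2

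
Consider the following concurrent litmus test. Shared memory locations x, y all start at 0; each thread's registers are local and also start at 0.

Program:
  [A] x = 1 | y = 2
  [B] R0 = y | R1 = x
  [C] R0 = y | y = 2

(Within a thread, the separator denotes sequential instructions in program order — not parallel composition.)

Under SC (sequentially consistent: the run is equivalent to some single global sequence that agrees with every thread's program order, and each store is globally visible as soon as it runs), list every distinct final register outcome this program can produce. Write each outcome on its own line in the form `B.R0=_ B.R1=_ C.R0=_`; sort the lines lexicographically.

outcome vector order: (B.R0,B.R1,C.R0)
|SC outcomes| = 7

B.R0=0 B.R1=0 C.R0=0
B.R0=0 B.R1=0 C.R0=2
B.R0=0 B.R1=1 C.R0=0
B.R0=0 B.R1=1 C.R0=2
B.R0=2 B.R1=0 C.R0=0
B.R0=2 B.R1=1 C.R0=0
B.R0=2 B.R1=1 C.R0=2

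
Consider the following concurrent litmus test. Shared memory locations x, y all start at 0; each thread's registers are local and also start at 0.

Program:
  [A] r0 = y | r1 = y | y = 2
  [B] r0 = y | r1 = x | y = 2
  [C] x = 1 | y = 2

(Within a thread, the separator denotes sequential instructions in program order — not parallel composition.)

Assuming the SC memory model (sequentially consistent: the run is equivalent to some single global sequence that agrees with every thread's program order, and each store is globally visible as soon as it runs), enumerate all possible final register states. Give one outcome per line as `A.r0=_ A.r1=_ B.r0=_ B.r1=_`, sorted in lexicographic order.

outcome vector order: (A.r0,A.r1,B.r0,B.r1)
|SC outcomes| = 10

A.r0=0 A.r1=0 B.r0=0 B.r1=0
A.r0=0 A.r1=0 B.r0=0 B.r1=1
A.r0=0 A.r1=0 B.r0=2 B.r1=0
A.r0=0 A.r1=0 B.r0=2 B.r1=1
A.r0=0 A.r1=2 B.r0=0 B.r1=0
A.r0=0 A.r1=2 B.r0=0 B.r1=1
A.r0=0 A.r1=2 B.r0=2 B.r1=1
A.r0=2 A.r1=2 B.r0=0 B.r1=0
A.r0=2 A.r1=2 B.r0=0 B.r1=1
A.r0=2 A.r1=2 B.r0=2 B.r1=1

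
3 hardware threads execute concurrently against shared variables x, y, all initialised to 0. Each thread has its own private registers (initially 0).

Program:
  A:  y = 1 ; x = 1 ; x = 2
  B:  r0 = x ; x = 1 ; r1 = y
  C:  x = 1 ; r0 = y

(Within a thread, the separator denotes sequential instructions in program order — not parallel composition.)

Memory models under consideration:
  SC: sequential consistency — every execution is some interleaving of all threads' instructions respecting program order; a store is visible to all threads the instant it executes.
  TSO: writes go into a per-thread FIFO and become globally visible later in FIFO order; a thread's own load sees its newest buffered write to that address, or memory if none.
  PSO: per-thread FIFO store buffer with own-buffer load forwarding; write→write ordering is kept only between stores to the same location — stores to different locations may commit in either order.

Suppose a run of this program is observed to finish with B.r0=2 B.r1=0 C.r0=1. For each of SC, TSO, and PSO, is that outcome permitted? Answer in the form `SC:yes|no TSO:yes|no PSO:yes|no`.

outcome vector order: (B.r0,B.r1,C.r0)
under SC → <0 0 0> <0 0 1> <0 1 0> <0 1 1> <1 0 0> <1 0 1> <1 1 0> <1 1 1> <2 1 0> <2 1 1>
under TSO → <0 0 0> <0 0 1> <0 1 0> <0 1 1> <1 0 0> <1 0 1> <1 1 0> <1 1 1> <2 1 0> <2 1 1>
under PSO → <0 0 0> <0 0 1> <0 1 0> <0 1 1> <1 0 0> <1 0 1> <1 1 0> <1 1 1> <2 0 0> <2 0 1> <2 1 0> <2 1 1>
target <2 0 1> ∈ {PSO}

SC:no TSO:no PSO:yes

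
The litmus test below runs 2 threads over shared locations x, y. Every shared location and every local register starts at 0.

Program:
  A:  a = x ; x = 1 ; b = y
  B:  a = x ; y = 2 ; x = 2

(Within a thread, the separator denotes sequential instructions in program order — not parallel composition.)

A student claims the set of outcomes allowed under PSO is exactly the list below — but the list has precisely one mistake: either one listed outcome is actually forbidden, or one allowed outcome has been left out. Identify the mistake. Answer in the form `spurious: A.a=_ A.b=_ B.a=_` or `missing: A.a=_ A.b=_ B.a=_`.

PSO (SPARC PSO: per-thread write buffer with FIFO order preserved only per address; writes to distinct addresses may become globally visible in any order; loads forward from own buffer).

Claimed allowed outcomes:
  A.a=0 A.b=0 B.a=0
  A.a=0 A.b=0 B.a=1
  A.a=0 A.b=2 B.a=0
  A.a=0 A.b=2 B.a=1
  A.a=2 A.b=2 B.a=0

missing: A.a=2 A.b=0 B.a=0

outcome vector order: (A.a,A.b,B.a)
PSO: 6 outcomes — {000 001 020 021 200 220}
PSO∖claimed = {200}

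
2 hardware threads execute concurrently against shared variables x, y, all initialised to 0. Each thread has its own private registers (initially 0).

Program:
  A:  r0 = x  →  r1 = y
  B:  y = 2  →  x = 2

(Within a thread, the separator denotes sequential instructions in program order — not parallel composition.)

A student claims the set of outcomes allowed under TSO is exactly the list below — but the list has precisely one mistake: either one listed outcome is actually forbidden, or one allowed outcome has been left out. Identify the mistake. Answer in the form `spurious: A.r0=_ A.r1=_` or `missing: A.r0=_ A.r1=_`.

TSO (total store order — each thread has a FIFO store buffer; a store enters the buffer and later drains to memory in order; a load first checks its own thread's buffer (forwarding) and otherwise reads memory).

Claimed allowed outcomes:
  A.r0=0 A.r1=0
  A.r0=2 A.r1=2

missing: A.r0=0 A.r1=2

outcome vector order: (A.r0,A.r1)
under TSO → (0,0); (0,2); (2,2)
TSO∖claimed = {(0,2)}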